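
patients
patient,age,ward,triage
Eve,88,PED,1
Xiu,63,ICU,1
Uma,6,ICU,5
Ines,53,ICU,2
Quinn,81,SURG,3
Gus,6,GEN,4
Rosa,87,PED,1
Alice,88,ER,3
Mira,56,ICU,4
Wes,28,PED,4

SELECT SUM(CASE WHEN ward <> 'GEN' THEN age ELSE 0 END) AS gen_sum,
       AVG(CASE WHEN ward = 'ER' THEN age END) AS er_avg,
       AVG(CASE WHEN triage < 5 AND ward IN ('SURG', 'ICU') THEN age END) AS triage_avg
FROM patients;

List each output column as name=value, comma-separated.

gen_sum=550, er_avg=88, triage_avg=63.25

[gen_sum: ward <> 'GEN']
patient=Eve: ✓ → 88
patient=Xiu: ✓ → 63
patient=Uma: ✓ → 6
patient=Ines: ✓ → 53
patient=Quinn: ✓ → 81
patient=Gus: ✗
patient=Rosa: ✓ → 87
patient=Alice: ✓ → 88
patient=Mira: ✓ → 56
patient=Wes: ✓ → 28
gen_sum = 88 + 63 + 6 + 53 + 81 + 87 + 88 + 56 + 28 = 550
—
[er_avg: ward = 'ER']
patient=Eve: ✗
patient=Xiu: ✗
patient=Uma: ✗
patient=Ines: ✗
patient=Quinn: ✗
patient=Gus: ✗
patient=Rosa: ✗
patient=Alice: ✓ → 88
patient=Mira: ✗
patient=Wes: ✗
er_avg = 88
—
[triage_avg: triage < 5 AND ward IN ('SURG', 'ICU')]
patient=Eve: ✗
patient=Xiu: ✓ → 63
patient=Uma: ✗
patient=Ines: ✓ → 53
patient=Quinn: ✓ → 81
patient=Gus: ✗
patient=Rosa: ✗
patient=Alice: ✗
patient=Mira: ✓ → 56
patient=Wes: ✗
triage_avg = (63 + 53 + 81 + 56) / 4 = 63.25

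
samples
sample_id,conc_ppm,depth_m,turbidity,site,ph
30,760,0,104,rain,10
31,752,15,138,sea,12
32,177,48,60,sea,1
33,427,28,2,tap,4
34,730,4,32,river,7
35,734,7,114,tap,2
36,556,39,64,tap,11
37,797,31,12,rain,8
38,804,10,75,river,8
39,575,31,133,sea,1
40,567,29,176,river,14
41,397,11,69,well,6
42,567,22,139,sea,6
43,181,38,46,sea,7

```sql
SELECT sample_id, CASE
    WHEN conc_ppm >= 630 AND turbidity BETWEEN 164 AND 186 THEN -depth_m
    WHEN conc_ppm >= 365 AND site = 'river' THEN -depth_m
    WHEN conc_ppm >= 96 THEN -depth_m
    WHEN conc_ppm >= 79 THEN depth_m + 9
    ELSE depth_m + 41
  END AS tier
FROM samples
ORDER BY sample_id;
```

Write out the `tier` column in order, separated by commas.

sample_id=30: conc_ppm >= 96 → 0
sample_id=31: conc_ppm >= 96 → -15
sample_id=32: conc_ppm >= 96 → -48
sample_id=33: conc_ppm >= 96 → -28
sample_id=34: conc_ppm >= 365 AND site = 'river' → -4
sample_id=35: conc_ppm >= 96 → -7
sample_id=36: conc_ppm >= 96 → -39
sample_id=37: conc_ppm >= 96 → -31
sample_id=38: conc_ppm >= 365 AND site = 'river' → -10
sample_id=39: conc_ppm >= 96 → -31
sample_id=40: conc_ppm >= 365 AND site = 'river' → -29
sample_id=41: conc_ppm >= 96 → -11
sample_id=42: conc_ppm >= 96 → -22
sample_id=43: conc_ppm >= 96 → -38

0, -15, -48, -28, -4, -7, -39, -31, -10, -31, -29, -11, -22, -38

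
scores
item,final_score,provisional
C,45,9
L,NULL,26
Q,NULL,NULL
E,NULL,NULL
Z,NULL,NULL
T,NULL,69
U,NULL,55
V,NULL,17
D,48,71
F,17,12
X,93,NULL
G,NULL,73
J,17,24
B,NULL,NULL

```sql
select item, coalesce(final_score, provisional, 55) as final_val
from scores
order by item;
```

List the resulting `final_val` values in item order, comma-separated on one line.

55, 45, 48, 55, 17, 73, 17, 26, 55, 69, 55, 17, 93, 55

item=B: final_score=NULL, provisional=NULL, → literal 55 → 55
item=C: final_score=45 → 45
item=D: final_score=48 → 48
item=E: final_score=NULL, provisional=NULL, → literal 55 → 55
item=F: final_score=17 → 17
item=G: final_score=NULL, provisional=73 → 73
item=J: final_score=17 → 17
item=L: final_score=NULL, provisional=26 → 26
item=Q: final_score=NULL, provisional=NULL, → literal 55 → 55
item=T: final_score=NULL, provisional=69 → 69
item=U: final_score=NULL, provisional=55 → 55
item=V: final_score=NULL, provisional=17 → 17
item=X: final_score=93 → 93
item=Z: final_score=NULL, provisional=NULL, → literal 55 → 55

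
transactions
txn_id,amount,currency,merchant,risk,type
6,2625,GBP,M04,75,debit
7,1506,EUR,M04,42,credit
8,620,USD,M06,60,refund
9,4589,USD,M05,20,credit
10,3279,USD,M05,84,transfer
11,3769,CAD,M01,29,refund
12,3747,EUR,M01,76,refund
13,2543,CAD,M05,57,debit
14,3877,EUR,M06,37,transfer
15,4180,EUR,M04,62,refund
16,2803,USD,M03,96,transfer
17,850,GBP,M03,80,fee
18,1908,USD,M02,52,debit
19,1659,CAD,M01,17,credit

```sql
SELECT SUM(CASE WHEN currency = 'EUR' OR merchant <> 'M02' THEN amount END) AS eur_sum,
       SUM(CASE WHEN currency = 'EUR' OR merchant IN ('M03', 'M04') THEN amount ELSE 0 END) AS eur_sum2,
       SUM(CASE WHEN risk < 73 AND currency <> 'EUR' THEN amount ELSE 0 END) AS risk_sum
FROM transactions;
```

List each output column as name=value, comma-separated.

eur_sum=36047, eur_sum2=19588, risk_sum=15088

[eur_sum: currency = 'EUR' OR merchant <> 'M02']
txn_id=6: ✓ → 2625
txn_id=7: ✓ → 1506
txn_id=8: ✓ → 620
txn_id=9: ✓ → 4589
txn_id=10: ✓ → 3279
txn_id=11: ✓ → 3769
txn_id=12: ✓ → 3747
txn_id=13: ✓ → 2543
txn_id=14: ✓ → 3877
txn_id=15: ✓ → 4180
txn_id=16: ✓ → 2803
txn_id=17: ✓ → 850
txn_id=18: ✗
txn_id=19: ✓ → 1659
eur_sum = 2625 + 1506 + 620 + 4589 + 3279 + 3769 + 3747 + 2543 + 3877 + 4180 + 2803 + 850 + 1659 = 36047
—
[eur_sum2: currency = 'EUR' OR merchant IN ('M03', 'M04')]
txn_id=6: ✓ → 2625
txn_id=7: ✓ → 1506
txn_id=8: ✗
txn_id=9: ✗
txn_id=10: ✗
txn_id=11: ✗
txn_id=12: ✓ → 3747
txn_id=13: ✗
txn_id=14: ✓ → 3877
txn_id=15: ✓ → 4180
txn_id=16: ✓ → 2803
txn_id=17: ✓ → 850
txn_id=18: ✗
txn_id=19: ✗
eur_sum2 = 2625 + 1506 + 3747 + 3877 + 4180 + 2803 + 850 = 19588
—
[risk_sum: risk < 73 AND currency <> 'EUR']
txn_id=6: ✗
txn_id=7: ✗
txn_id=8: ✓ → 620
txn_id=9: ✓ → 4589
txn_id=10: ✗
txn_id=11: ✓ → 3769
txn_id=12: ✗
txn_id=13: ✓ → 2543
txn_id=14: ✗
txn_id=15: ✗
txn_id=16: ✗
txn_id=17: ✗
txn_id=18: ✓ → 1908
txn_id=19: ✓ → 1659
risk_sum = 620 + 4589 + 3769 + 2543 + 1908 + 1659 = 15088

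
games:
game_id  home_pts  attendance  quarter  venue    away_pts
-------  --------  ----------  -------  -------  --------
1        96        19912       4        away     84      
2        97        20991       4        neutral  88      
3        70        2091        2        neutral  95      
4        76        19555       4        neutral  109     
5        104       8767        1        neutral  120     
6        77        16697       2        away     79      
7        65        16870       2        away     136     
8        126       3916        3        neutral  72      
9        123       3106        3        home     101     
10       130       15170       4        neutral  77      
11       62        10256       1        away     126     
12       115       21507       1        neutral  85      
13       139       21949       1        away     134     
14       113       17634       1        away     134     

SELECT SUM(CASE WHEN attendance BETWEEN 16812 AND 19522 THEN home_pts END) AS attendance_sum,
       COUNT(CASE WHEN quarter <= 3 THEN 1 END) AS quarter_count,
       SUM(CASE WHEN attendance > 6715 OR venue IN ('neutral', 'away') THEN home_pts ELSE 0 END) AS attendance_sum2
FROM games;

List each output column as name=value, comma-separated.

attendance_sum=178, quarter_count=10, attendance_sum2=1270

[attendance_sum: attendance BETWEEN 16812 AND 19522]
game_id=1: ✗
game_id=2: ✗
game_id=3: ✗
game_id=4: ✗
game_id=5: ✗
game_id=6: ✗
game_id=7: ✓ → 65
game_id=8: ✗
game_id=9: ✗
game_id=10: ✗
game_id=11: ✗
game_id=12: ✗
game_id=13: ✗
game_id=14: ✓ → 113
attendance_sum = 65 + 113 = 178
—
[quarter_count: quarter <= 3]
game_id=1: ✗
game_id=2: ✗
game_id=3: ✓ → 1
game_id=4: ✗
game_id=5: ✓ → 1
game_id=6: ✓ → 1
game_id=7: ✓ → 1
game_id=8: ✓ → 1
game_id=9: ✓ → 1
game_id=10: ✗
game_id=11: ✓ → 1
game_id=12: ✓ → 1
game_id=13: ✓ → 1
game_id=14: ✓ → 1
quarter_count = COUNT(1, 1, 1, 1, 1, 1, 1, 1, 1, 1) = 10
—
[attendance_sum2: attendance > 6715 OR venue IN ('neutral', 'away')]
game_id=1: ✓ → 96
game_id=2: ✓ → 97
game_id=3: ✓ → 70
game_id=4: ✓ → 76
game_id=5: ✓ → 104
game_id=6: ✓ → 77
game_id=7: ✓ → 65
game_id=8: ✓ → 126
game_id=9: ✗
game_id=10: ✓ → 130
game_id=11: ✓ → 62
game_id=12: ✓ → 115
game_id=13: ✓ → 139
game_id=14: ✓ → 113
attendance_sum2 = 96 + 97 + 70 + 76 + 104 + 77 + 65 + 126 + 130 + 62 + 115 + 139 + 113 = 1270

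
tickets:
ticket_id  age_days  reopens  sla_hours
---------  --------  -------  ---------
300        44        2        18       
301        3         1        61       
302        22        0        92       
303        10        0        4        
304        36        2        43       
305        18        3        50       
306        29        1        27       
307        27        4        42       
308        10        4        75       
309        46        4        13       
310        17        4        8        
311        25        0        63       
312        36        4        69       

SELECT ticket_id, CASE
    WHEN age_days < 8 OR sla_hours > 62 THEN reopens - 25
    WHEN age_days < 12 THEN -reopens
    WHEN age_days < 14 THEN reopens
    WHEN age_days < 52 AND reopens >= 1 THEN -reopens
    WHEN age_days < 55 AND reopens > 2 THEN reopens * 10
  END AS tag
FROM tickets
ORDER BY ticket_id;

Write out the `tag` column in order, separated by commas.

ticket_id=300: age_days < 52 AND reopens >= 1 → -2
ticket_id=301: age_days < 8 OR sla_hours > 62 → -24
ticket_id=302: age_days < 8 OR sla_hours > 62 → -25
ticket_id=303: age_days < 12 → 0
ticket_id=304: age_days < 52 AND reopens >= 1 → -2
ticket_id=305: age_days < 52 AND reopens >= 1 → -3
ticket_id=306: age_days < 52 AND reopens >= 1 → -1
ticket_id=307: age_days < 52 AND reopens >= 1 → -4
ticket_id=308: age_days < 8 OR sla_hours > 62 → -21
ticket_id=309: age_days < 52 AND reopens >= 1 → -4
ticket_id=310: age_days < 52 AND reopens >= 1 → -4
ticket_id=311: age_days < 8 OR sla_hours > 62 → -25
ticket_id=312: age_days < 8 OR sla_hours > 62 → -21

-2, -24, -25, 0, -2, -3, -1, -4, -21, -4, -4, -25, -21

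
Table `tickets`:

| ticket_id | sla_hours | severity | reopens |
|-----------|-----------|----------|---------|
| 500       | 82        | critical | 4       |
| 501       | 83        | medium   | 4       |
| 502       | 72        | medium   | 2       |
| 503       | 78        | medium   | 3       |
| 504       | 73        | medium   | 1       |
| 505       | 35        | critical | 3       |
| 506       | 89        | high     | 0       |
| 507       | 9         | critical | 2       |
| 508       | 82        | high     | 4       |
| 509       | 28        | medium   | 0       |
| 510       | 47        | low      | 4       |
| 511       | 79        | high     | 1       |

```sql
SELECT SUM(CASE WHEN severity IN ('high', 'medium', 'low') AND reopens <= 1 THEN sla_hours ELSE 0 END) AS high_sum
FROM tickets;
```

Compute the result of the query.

ticket_id=500: ✗
ticket_id=501: ✗
ticket_id=502: ✗
ticket_id=503: ✗
ticket_id=504: ✓ → 73
ticket_id=505: ✗
ticket_id=506: ✓ → 89
ticket_id=507: ✗
ticket_id=508: ✗
ticket_id=509: ✓ → 28
ticket_id=510: ✗
ticket_id=511: ✓ → 79
high_sum = 73 + 89 + 28 + 79 = 269

269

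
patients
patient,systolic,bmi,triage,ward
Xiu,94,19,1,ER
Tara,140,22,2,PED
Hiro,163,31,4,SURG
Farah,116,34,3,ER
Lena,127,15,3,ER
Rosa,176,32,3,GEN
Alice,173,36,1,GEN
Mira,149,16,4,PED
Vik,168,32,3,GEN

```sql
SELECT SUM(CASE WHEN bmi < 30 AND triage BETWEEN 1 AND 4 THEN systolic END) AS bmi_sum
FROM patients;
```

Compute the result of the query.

510

patient=Xiu: ✓ → 94
patient=Tara: ✓ → 140
patient=Hiro: ✗
patient=Farah: ✗
patient=Lena: ✓ → 127
patient=Rosa: ✗
patient=Alice: ✗
patient=Mira: ✓ → 149
patient=Vik: ✗
bmi_sum = 94 + 140 + 127 + 149 = 510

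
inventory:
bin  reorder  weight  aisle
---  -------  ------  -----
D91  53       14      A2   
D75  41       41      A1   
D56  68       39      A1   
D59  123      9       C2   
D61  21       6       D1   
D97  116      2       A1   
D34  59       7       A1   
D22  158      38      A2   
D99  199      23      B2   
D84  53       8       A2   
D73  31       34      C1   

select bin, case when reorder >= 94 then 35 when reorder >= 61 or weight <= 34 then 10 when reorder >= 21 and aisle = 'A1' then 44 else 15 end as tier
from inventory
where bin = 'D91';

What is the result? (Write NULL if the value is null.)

bin = D91: reorder=53, weight=14, aisle=A2.
reorder >= 94 → false
reorder >= 61 or weight <= 34 → true → 10

10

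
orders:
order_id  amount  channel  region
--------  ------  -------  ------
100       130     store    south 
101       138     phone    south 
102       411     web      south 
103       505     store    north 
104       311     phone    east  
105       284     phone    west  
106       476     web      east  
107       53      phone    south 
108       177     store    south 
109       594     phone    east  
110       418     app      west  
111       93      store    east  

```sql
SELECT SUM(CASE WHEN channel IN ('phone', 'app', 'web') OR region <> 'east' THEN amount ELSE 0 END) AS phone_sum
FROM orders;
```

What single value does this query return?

order_id=100: ✓ → 130
order_id=101: ✓ → 138
order_id=102: ✓ → 411
order_id=103: ✓ → 505
order_id=104: ✓ → 311
order_id=105: ✓ → 284
order_id=106: ✓ → 476
order_id=107: ✓ → 53
order_id=108: ✓ → 177
order_id=109: ✓ → 594
order_id=110: ✓ → 418
order_id=111: ✗
phone_sum = 130 + 138 + 411 + 505 + 311 + 284 + 476 + 53 + 177 + 594 + 418 = 3497

3497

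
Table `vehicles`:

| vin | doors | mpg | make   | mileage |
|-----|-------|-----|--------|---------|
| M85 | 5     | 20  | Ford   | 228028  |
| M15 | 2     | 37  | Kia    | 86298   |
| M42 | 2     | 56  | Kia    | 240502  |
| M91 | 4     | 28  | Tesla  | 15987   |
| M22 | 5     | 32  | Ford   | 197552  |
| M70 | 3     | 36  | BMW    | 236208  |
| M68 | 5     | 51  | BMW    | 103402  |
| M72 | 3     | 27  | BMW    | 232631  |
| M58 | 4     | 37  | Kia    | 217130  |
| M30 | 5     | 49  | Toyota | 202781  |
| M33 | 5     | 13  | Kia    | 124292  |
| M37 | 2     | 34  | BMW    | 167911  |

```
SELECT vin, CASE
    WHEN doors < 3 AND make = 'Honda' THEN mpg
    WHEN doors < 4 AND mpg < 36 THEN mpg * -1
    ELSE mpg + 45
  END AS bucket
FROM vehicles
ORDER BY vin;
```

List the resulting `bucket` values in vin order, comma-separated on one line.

vin=M15: ELSE → 82
vin=M22: ELSE → 77
vin=M30: ELSE → 94
vin=M33: ELSE → 58
vin=M37: doors < 4 AND mpg < 36 → -34
vin=M42: ELSE → 101
vin=M58: ELSE → 82
vin=M68: ELSE → 96
vin=M70: ELSE → 81
vin=M72: doors < 4 AND mpg < 36 → -27
vin=M85: ELSE → 65
vin=M91: ELSE → 73

82, 77, 94, 58, -34, 101, 82, 96, 81, -27, 65, 73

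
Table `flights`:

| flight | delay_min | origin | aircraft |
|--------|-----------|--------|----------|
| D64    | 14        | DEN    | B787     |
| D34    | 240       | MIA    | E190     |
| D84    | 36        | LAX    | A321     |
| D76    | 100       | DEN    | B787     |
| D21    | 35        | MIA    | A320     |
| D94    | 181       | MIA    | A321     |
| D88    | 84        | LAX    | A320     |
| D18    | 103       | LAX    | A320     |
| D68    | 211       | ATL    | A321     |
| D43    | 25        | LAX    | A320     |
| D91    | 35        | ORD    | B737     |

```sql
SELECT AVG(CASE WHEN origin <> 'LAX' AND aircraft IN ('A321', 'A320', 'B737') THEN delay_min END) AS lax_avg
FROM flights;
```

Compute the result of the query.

115.5

flight=D64: ✗
flight=D34: ✗
flight=D84: ✗
flight=D76: ✗
flight=D21: ✓ → 35
flight=D94: ✓ → 181
flight=D88: ✗
flight=D18: ✗
flight=D68: ✓ → 211
flight=D43: ✗
flight=D91: ✓ → 35
lax_avg = (35 + 181 + 211 + 35) / 4 = 115.5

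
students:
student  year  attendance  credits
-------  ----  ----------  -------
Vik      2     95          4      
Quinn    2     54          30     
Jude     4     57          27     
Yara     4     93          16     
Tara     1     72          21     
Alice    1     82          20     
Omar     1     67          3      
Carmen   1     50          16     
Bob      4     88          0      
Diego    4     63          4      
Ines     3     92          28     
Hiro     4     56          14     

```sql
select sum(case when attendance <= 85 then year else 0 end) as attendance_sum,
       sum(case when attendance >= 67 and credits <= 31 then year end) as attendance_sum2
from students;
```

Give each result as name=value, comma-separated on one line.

[attendance_sum: attendance <= 85]
student=Vik: ✗
student=Quinn: ✓ → 2
student=Jude: ✓ → 4
student=Yara: ✗
student=Tara: ✓ → 1
student=Alice: ✓ → 1
student=Omar: ✓ → 1
student=Carmen: ✓ → 1
student=Bob: ✗
student=Diego: ✓ → 4
student=Ines: ✗
student=Hiro: ✓ → 4
attendance_sum = 2 + 4 + 1 + 1 + 1 + 1 + 4 + 4 = 18
—
[attendance_sum2: attendance >= 67 and credits <= 31]
student=Vik: ✓ → 2
student=Quinn: ✗
student=Jude: ✗
student=Yara: ✓ → 4
student=Tara: ✓ → 1
student=Alice: ✓ → 1
student=Omar: ✓ → 1
student=Carmen: ✗
student=Bob: ✓ → 4
student=Diego: ✗
student=Ines: ✓ → 3
student=Hiro: ✗
attendance_sum2 = 2 + 4 + 1 + 1 + 1 + 4 + 3 = 16

attendance_sum=18, attendance_sum2=16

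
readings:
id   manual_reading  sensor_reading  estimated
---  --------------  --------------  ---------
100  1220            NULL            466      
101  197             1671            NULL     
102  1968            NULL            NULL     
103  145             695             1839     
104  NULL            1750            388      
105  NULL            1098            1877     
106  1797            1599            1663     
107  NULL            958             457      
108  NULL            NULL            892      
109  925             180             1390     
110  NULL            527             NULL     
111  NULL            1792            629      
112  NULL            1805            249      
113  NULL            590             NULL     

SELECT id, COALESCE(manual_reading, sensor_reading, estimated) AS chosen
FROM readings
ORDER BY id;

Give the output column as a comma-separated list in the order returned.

id=100: manual_reading=1220 → 1220
id=101: manual_reading=197 → 197
id=102: manual_reading=1968 → 1968
id=103: manual_reading=145 → 145
id=104: manual_reading=NULL, sensor_reading=1750 → 1750
id=105: manual_reading=NULL, sensor_reading=1098 → 1098
id=106: manual_reading=1797 → 1797
id=107: manual_reading=NULL, sensor_reading=958 → 958
id=108: manual_reading=NULL, sensor_reading=NULL, estimated=892 → 892
id=109: manual_reading=925 → 925
id=110: manual_reading=NULL, sensor_reading=527 → 527
id=111: manual_reading=NULL, sensor_reading=1792 → 1792
id=112: manual_reading=NULL, sensor_reading=1805 → 1805
id=113: manual_reading=NULL, sensor_reading=590 → 590

1220, 197, 1968, 145, 1750, 1098, 1797, 958, 892, 925, 527, 1792, 1805, 590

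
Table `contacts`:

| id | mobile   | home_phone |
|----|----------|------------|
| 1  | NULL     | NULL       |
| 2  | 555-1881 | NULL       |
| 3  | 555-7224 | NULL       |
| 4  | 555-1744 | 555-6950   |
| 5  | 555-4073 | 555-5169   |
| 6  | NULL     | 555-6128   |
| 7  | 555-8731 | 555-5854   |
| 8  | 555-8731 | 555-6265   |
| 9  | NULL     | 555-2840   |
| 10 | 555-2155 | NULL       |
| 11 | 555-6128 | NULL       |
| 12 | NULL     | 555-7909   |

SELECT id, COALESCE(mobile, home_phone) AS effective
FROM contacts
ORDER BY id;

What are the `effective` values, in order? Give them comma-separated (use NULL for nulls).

id=1: mobile=NULL, home_phone=NULL (all NULL) → NULL
id=2: mobile=555-1881 → 555-1881
id=3: mobile=555-7224 → 555-7224
id=4: mobile=555-1744 → 555-1744
id=5: mobile=555-4073 → 555-4073
id=6: mobile=NULL, home_phone=555-6128 → 555-6128
id=7: mobile=555-8731 → 555-8731
id=8: mobile=555-8731 → 555-8731
id=9: mobile=NULL, home_phone=555-2840 → 555-2840
id=10: mobile=555-2155 → 555-2155
id=11: mobile=555-6128 → 555-6128
id=12: mobile=NULL, home_phone=555-7909 → 555-7909

NULL, 555-1881, 555-7224, 555-1744, 555-4073, 555-6128, 555-8731, 555-8731, 555-2840, 555-2155, 555-6128, 555-7909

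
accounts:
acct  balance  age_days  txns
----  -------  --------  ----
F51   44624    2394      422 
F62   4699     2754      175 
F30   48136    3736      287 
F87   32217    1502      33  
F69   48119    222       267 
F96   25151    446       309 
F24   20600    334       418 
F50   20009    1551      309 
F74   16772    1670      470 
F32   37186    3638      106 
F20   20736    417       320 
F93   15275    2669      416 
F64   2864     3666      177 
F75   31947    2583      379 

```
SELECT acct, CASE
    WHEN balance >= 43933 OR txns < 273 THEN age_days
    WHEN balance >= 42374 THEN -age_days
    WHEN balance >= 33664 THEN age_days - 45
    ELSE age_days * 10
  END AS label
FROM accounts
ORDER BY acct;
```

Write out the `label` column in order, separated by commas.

acct=F20: ELSE → 4170
acct=F24: ELSE → 3340
acct=F30: balance >= 43933 OR txns < 273 → 3736
acct=F32: balance >= 43933 OR txns < 273 → 3638
acct=F50: ELSE → 15510
acct=F51: balance >= 43933 OR txns < 273 → 2394
acct=F62: balance >= 43933 OR txns < 273 → 2754
acct=F64: balance >= 43933 OR txns < 273 → 3666
acct=F69: balance >= 43933 OR txns < 273 → 222
acct=F74: ELSE → 16700
acct=F75: ELSE → 25830
acct=F87: balance >= 43933 OR txns < 273 → 1502
acct=F93: ELSE → 26690
acct=F96: ELSE → 4460

4170, 3340, 3736, 3638, 15510, 2394, 2754, 3666, 222, 16700, 25830, 1502, 26690, 4460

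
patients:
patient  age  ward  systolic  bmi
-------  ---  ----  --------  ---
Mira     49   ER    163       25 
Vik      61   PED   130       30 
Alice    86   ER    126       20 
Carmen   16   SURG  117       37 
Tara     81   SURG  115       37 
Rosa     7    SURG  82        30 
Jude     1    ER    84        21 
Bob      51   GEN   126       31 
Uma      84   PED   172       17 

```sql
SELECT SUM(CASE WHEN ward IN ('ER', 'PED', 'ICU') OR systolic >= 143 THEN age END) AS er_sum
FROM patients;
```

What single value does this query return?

281

patient=Mira: ✓ → 49
patient=Vik: ✓ → 61
patient=Alice: ✓ → 86
patient=Carmen: ✗
patient=Tara: ✗
patient=Rosa: ✗
patient=Jude: ✓ → 1
patient=Bob: ✗
patient=Uma: ✓ → 84
er_sum = 49 + 61 + 86 + 1 + 84 = 281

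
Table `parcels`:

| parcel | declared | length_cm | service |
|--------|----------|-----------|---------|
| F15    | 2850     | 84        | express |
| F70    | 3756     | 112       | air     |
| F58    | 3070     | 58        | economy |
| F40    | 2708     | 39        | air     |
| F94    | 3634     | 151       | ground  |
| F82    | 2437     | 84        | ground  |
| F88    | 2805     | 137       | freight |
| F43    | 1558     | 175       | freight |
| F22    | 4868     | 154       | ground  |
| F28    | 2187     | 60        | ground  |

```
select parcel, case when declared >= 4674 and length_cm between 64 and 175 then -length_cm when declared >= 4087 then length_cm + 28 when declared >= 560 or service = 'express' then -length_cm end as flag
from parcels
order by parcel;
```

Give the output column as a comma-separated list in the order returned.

-84, -154, -60, -39, -175, -58, -112, -84, -137, -151

parcel=F15: declared >= 560 or service = 'express' → -84
parcel=F22: declared >= 4674 and length_cm between 64 and 175 → -154
parcel=F28: declared >= 560 or service = 'express' → -60
parcel=F40: declared >= 560 or service = 'express' → -39
parcel=F43: declared >= 560 or service = 'express' → -175
parcel=F58: declared >= 560 or service = 'express' → -58
parcel=F70: declared >= 560 or service = 'express' → -112
parcel=F82: declared >= 560 or service = 'express' → -84
parcel=F88: declared >= 560 or service = 'express' → -137
parcel=F94: declared >= 560 or service = 'express' → -151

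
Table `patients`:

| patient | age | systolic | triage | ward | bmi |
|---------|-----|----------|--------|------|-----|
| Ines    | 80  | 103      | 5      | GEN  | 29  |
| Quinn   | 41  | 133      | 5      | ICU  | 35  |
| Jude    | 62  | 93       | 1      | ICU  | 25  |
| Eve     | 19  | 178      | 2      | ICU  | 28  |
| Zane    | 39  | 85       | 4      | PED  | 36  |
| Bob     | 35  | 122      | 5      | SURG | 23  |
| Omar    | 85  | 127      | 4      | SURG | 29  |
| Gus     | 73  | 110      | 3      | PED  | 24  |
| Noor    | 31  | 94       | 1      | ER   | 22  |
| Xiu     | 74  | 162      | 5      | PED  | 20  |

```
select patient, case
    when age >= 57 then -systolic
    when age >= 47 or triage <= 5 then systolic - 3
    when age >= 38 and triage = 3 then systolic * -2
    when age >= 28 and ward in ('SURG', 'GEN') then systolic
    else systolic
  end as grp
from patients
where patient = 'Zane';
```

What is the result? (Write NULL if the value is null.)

82

patient = Zane: age=39, systolic=85, triage=4, ward=PED, bmi=36.
age >= 57 → false
age >= 47 or triage <= 5 → true → 82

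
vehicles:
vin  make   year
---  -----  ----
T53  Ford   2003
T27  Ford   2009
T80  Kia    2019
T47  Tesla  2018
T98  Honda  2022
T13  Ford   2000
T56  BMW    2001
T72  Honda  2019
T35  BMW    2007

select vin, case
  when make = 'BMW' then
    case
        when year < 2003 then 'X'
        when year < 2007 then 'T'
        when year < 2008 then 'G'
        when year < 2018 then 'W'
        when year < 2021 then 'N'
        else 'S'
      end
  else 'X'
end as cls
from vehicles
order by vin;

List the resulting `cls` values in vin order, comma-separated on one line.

vin=T13: make='Ford' → outer ELSE → X
vin=T27: make='Ford' → outer ELSE → X
vin=T35: make='BMW' → inner[year < 2008] → G
vin=T47: make='Tesla' → outer ELSE → X
vin=T53: make='Ford' → outer ELSE → X
vin=T56: make='BMW' → inner[year < 2003] → X
vin=T72: make='Honda' → outer ELSE → X
vin=T80: make='Kia' → outer ELSE → X
vin=T98: make='Honda' → outer ELSE → X

X, X, G, X, X, X, X, X, X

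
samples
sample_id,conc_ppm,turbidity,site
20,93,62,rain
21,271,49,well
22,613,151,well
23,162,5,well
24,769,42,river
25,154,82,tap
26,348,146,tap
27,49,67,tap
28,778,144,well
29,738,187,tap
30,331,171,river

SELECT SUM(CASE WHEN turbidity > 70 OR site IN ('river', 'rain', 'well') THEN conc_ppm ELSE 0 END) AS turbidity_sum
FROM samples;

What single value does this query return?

sample_id=20: ✓ → 93
sample_id=21: ✓ → 271
sample_id=22: ✓ → 613
sample_id=23: ✓ → 162
sample_id=24: ✓ → 769
sample_id=25: ✓ → 154
sample_id=26: ✓ → 348
sample_id=27: ✗
sample_id=28: ✓ → 778
sample_id=29: ✓ → 738
sample_id=30: ✓ → 331
turbidity_sum = 93 + 271 + 613 + 162 + 769 + 154 + 348 + 778 + 738 + 331 = 4257

4257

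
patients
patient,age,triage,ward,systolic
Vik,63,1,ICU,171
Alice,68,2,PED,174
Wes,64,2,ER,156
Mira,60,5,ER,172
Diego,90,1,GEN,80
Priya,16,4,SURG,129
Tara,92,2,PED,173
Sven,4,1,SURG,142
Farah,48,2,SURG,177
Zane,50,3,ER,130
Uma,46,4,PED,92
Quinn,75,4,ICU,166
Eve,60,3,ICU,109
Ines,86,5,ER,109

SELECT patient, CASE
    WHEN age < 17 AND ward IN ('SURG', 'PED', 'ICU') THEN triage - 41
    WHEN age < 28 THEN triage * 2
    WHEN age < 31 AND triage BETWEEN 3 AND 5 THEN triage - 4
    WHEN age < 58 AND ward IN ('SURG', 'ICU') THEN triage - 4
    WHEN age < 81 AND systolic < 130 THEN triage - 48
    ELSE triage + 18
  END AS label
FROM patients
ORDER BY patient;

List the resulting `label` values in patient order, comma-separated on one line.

20, 19, -45, -2, 23, 23, -37, 22, -40, 20, -44, 19, 20, 21

patient=Alice: ELSE → 20
patient=Diego: ELSE → 19
patient=Eve: age < 81 AND systolic < 130 → -45
patient=Farah: age < 58 AND ward IN ('SURG', 'ICU') → -2
patient=Ines: ELSE → 23
patient=Mira: ELSE → 23
patient=Priya: age < 17 AND ward IN ('SURG', 'PED', 'ICU') → -37
patient=Quinn: ELSE → 22
patient=Sven: age < 17 AND ward IN ('SURG', 'PED', 'ICU') → -40
patient=Tara: ELSE → 20
patient=Uma: age < 81 AND systolic < 130 → -44
patient=Vik: ELSE → 19
patient=Wes: ELSE → 20
patient=Zane: ELSE → 21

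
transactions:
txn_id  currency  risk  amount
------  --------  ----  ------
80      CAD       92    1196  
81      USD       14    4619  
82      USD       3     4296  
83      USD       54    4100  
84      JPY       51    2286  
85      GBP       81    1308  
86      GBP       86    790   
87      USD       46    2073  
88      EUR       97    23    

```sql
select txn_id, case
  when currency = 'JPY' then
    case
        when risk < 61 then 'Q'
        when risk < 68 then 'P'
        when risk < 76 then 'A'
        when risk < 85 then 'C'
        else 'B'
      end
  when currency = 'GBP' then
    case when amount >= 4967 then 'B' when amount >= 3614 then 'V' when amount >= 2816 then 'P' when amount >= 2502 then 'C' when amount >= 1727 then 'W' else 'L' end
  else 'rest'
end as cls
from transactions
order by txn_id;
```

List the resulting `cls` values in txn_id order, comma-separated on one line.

txn_id=80: currency='CAD' → outer ELSE → rest
txn_id=81: currency='USD' → outer ELSE → rest
txn_id=82: currency='USD' → outer ELSE → rest
txn_id=83: currency='USD' → outer ELSE → rest
txn_id=84: currency='JPY' → inner[risk < 61] → Q
txn_id=85: currency='GBP' → inner[ELSE] → L
txn_id=86: currency='GBP' → inner[ELSE] → L
txn_id=87: currency='USD' → outer ELSE → rest
txn_id=88: currency='EUR' → outer ELSE → rest

rest, rest, rest, rest, Q, L, L, rest, rest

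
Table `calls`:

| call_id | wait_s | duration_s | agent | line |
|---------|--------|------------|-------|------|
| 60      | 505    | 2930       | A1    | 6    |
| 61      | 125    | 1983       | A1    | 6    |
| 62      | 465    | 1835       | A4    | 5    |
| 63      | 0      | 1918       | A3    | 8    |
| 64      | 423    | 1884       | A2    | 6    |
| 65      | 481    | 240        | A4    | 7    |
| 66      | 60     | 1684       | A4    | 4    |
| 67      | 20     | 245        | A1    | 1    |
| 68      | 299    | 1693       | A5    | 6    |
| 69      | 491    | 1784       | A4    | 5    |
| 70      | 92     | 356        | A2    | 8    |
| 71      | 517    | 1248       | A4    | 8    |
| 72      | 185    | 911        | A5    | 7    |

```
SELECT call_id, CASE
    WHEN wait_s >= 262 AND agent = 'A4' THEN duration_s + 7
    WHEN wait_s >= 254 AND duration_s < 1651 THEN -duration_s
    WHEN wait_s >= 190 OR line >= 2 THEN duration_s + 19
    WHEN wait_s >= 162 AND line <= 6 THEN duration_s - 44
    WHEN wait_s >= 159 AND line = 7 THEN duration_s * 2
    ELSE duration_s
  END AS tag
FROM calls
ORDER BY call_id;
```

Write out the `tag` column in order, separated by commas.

2949, 2002, 1842, 1937, 1903, 247, 1703, 245, 1712, 1791, 375, 1255, 930

call_id=60: wait_s >= 190 OR line >= 2 → 2949
call_id=61: wait_s >= 190 OR line >= 2 → 2002
call_id=62: wait_s >= 262 AND agent = 'A4' → 1842
call_id=63: wait_s >= 190 OR line >= 2 → 1937
call_id=64: wait_s >= 190 OR line >= 2 → 1903
call_id=65: wait_s >= 262 AND agent = 'A4' → 247
call_id=66: wait_s >= 190 OR line >= 2 → 1703
call_id=67: ELSE → 245
call_id=68: wait_s >= 190 OR line >= 2 → 1712
call_id=69: wait_s >= 262 AND agent = 'A4' → 1791
call_id=70: wait_s >= 190 OR line >= 2 → 375
call_id=71: wait_s >= 262 AND agent = 'A4' → 1255
call_id=72: wait_s >= 190 OR line >= 2 → 930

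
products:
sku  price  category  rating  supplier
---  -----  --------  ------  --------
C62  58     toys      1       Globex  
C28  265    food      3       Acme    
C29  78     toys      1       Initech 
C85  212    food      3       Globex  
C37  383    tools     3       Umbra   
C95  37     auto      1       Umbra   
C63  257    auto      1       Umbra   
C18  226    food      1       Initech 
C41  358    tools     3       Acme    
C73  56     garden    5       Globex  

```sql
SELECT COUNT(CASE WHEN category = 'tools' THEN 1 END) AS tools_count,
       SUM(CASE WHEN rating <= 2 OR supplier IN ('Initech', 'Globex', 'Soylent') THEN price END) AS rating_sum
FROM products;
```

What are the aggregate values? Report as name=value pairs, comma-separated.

[tools_count: category = 'tools']
sku=C62: ✗
sku=C28: ✗
sku=C29: ✗
sku=C85: ✗
sku=C37: ✓ → 1
sku=C95: ✗
sku=C63: ✗
sku=C18: ✗
sku=C41: ✓ → 1
sku=C73: ✗
tools_count = COUNT(1, 1) = 2
—
[rating_sum: rating <= 2 OR supplier IN ('Initech', 'Globex', 'Soylent')]
sku=C62: ✓ → 58
sku=C28: ✗
sku=C29: ✓ → 78
sku=C85: ✓ → 212
sku=C37: ✗
sku=C95: ✓ → 37
sku=C63: ✓ → 257
sku=C18: ✓ → 226
sku=C41: ✗
sku=C73: ✓ → 56
rating_sum = 58 + 78 + 212 + 37 + 257 + 226 + 56 = 924

tools_count=2, rating_sum=924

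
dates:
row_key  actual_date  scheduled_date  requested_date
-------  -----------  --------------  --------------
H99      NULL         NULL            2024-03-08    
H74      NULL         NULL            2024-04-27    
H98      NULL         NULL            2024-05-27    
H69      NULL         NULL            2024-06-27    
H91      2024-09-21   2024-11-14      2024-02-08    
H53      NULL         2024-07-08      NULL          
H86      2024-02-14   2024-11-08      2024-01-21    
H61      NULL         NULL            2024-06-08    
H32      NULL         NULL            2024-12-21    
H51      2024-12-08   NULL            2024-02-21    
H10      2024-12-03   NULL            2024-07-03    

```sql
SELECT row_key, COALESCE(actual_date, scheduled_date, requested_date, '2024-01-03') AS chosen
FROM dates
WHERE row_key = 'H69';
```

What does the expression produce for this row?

2024-06-27

row_key = H69: actual_date=NULL, scheduled_date=NULL, requested_date=2024-06-27.
actual_date=NULL, scheduled_date=NULL, requested_date=2024-06-27 → 2024-06-27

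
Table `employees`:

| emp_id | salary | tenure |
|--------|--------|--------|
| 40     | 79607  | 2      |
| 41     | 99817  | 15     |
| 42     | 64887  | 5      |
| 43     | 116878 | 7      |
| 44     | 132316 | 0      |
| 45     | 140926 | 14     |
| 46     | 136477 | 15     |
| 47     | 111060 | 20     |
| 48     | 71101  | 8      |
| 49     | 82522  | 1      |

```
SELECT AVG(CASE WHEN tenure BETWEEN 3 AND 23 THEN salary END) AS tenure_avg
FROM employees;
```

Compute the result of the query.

emp_id=40: ✗
emp_id=41: ✓ → 99817
emp_id=42: ✓ → 64887
emp_id=43: ✓ → 116878
emp_id=44: ✗
emp_id=45: ✓ → 140926
emp_id=46: ✓ → 136477
emp_id=47: ✓ → 111060
emp_id=48: ✓ → 71101
emp_id=49: ✗
tenure_avg = (99817 + 64887 + 116878 + 140926 + 136477 + 111060 + 71101) / 7 = 105878

105878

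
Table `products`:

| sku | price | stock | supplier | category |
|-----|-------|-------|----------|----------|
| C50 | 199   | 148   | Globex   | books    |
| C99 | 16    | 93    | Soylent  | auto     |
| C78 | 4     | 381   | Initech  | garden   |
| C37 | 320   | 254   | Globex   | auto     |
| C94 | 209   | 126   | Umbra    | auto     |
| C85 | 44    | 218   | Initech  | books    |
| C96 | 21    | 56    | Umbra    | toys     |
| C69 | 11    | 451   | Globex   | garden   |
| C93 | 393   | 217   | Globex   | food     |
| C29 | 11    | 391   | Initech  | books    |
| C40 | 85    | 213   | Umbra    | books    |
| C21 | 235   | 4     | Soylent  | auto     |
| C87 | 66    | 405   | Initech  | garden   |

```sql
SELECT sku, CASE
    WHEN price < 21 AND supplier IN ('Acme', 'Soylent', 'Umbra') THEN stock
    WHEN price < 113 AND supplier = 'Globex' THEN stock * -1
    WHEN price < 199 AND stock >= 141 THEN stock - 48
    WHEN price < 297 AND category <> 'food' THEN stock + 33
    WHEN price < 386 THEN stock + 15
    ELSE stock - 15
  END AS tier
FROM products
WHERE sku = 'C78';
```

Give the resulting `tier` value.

333

sku = C78: price=4, stock=381, supplier=Initech, category=garden.
price < 21 AND supplier IN ('Acme', 'Soylent', 'Umbra') → false
price < 113 AND supplier = 'Globex' → false
price < 199 AND stock >= 141 → true → 333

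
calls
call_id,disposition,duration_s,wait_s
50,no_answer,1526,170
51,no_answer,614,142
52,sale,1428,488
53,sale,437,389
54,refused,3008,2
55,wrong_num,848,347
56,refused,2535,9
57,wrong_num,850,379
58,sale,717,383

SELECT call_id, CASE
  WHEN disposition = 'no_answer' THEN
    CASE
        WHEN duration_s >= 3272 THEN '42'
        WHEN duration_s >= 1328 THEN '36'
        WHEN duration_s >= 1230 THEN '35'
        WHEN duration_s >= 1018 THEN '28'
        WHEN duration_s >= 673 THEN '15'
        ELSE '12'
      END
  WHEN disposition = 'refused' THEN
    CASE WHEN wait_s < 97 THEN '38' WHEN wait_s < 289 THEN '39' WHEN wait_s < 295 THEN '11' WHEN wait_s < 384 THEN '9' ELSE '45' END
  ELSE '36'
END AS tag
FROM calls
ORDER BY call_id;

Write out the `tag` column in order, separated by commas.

36, 12, 36, 36, 38, 36, 38, 36, 36

call_id=50: disposition='no_answer' → inner[duration_s >= 1328] → 36
call_id=51: disposition='no_answer' → inner[ELSE] → 12
call_id=52: disposition='sale' → outer ELSE → 36
call_id=53: disposition='sale' → outer ELSE → 36
call_id=54: disposition='refused' → inner[wait_s < 97] → 38
call_id=55: disposition='wrong_num' → outer ELSE → 36
call_id=56: disposition='refused' → inner[wait_s < 97] → 38
call_id=57: disposition='wrong_num' → outer ELSE → 36
call_id=58: disposition='sale' → outer ELSE → 36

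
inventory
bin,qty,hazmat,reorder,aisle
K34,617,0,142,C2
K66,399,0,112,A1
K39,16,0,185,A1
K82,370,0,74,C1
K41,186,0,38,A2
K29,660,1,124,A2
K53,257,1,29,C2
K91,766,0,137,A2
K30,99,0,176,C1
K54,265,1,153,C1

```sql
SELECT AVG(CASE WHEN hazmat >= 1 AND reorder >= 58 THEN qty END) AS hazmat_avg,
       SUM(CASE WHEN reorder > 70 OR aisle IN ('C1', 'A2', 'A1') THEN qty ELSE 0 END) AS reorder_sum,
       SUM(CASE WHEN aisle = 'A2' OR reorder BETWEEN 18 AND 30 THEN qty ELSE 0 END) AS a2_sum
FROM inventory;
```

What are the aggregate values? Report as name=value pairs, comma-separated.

hazmat_avg=462.5, reorder_sum=3378, a2_sum=1869

[hazmat_avg: hazmat >= 1 AND reorder >= 58]
bin=K34: ✗
bin=K66: ✗
bin=K39: ✗
bin=K82: ✗
bin=K41: ✗
bin=K29: ✓ → 660
bin=K53: ✗
bin=K91: ✗
bin=K30: ✗
bin=K54: ✓ → 265
hazmat_avg = (660 + 265) / 2 = 462.5
—
[reorder_sum: reorder > 70 OR aisle IN ('C1', 'A2', 'A1')]
bin=K34: ✓ → 617
bin=K66: ✓ → 399
bin=K39: ✓ → 16
bin=K82: ✓ → 370
bin=K41: ✓ → 186
bin=K29: ✓ → 660
bin=K53: ✗
bin=K91: ✓ → 766
bin=K30: ✓ → 99
bin=K54: ✓ → 265
reorder_sum = 617 + 399 + 16 + 370 + 186 + 660 + 766 + 99 + 265 = 3378
—
[a2_sum: aisle = 'A2' OR reorder BETWEEN 18 AND 30]
bin=K34: ✗
bin=K66: ✗
bin=K39: ✗
bin=K82: ✗
bin=K41: ✓ → 186
bin=K29: ✓ → 660
bin=K53: ✓ → 257
bin=K91: ✓ → 766
bin=K30: ✗
bin=K54: ✗
a2_sum = 186 + 660 + 257 + 766 = 1869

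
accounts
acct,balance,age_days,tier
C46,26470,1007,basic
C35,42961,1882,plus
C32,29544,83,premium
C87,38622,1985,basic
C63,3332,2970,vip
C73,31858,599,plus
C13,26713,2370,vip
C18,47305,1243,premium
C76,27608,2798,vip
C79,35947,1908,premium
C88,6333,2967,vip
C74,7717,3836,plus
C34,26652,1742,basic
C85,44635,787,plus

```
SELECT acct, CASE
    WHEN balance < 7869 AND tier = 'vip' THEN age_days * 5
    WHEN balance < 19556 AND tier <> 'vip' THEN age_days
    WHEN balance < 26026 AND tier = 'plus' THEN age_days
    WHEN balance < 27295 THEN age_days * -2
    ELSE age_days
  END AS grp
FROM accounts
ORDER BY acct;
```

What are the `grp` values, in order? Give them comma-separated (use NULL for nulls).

-4740, 1243, 83, -3484, 1882, -2014, 14850, 599, 3836, 2798, 1908, 787, 1985, 14835

acct=C13: balance < 27295 → -4740
acct=C18: ELSE → 1243
acct=C32: ELSE → 83
acct=C34: balance < 27295 → -3484
acct=C35: ELSE → 1882
acct=C46: balance < 27295 → -2014
acct=C63: balance < 7869 AND tier = 'vip' → 14850
acct=C73: ELSE → 599
acct=C74: balance < 19556 AND tier <> 'vip' → 3836
acct=C76: ELSE → 2798
acct=C79: ELSE → 1908
acct=C85: ELSE → 787
acct=C87: ELSE → 1985
acct=C88: balance < 7869 AND tier = 'vip' → 14835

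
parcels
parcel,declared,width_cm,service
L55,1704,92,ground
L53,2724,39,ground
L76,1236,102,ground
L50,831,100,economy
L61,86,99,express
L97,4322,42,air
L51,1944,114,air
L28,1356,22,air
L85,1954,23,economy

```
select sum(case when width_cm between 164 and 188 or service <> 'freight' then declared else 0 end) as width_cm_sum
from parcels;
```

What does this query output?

parcel=L55: ✓ → 1704
parcel=L53: ✓ → 2724
parcel=L76: ✓ → 1236
parcel=L50: ✓ → 831
parcel=L61: ✓ → 86
parcel=L97: ✓ → 4322
parcel=L51: ✓ → 1944
parcel=L28: ✓ → 1356
parcel=L85: ✓ → 1954
width_cm_sum = 1704 + 2724 + 1236 + 831 + 86 + 4322 + 1944 + 1356 + 1954 = 16157

16157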